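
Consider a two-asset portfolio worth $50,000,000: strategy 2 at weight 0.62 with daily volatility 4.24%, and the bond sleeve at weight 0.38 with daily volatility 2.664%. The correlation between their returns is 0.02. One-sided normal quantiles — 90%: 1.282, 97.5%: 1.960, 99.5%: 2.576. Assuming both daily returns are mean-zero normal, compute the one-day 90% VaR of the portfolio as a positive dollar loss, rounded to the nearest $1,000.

σ_p² = 0.62²·4.24² + 0.38²·2.664² + 2·0.02·0.62·0.38·4.24·2.664 = 8.0418 (%²).
σ_p = √8.0418 = 2.836%.
VaR = 1.282 × 2.836% = 3.636%; on $50,000,000 that is $1,818,000.

$1,818,000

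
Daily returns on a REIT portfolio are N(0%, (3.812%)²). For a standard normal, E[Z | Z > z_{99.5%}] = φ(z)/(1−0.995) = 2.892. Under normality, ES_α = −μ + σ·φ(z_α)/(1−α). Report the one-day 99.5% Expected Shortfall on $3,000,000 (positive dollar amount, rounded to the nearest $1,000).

ES = 3.812% × 2.892 = 11.024%.
On $3,000,000: 0.11024 × $3,000,000 = $330,720.

$331,000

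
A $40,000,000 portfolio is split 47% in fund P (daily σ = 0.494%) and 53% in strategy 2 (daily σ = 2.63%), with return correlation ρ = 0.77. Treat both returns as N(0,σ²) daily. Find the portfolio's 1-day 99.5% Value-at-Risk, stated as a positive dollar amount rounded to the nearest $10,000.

σ_p² = 0.47²·0.494² + 0.53²·2.63² + 2·0.77·0.47·0.53·0.494·2.63 = 2.4953 (%²).
σ_p = √2.4953 = 1.580%.
At 99.5%, z = 2.576.
VaR = 2.576 × 1.580% = 4.070%; on $40,000,000 that is $1,628,000.

$1,630,000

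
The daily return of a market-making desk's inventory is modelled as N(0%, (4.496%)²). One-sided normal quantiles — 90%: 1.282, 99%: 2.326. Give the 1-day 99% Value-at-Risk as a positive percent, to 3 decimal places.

10.458%

VaR = z·σ = 2.326 × 4.496% = 10.458%.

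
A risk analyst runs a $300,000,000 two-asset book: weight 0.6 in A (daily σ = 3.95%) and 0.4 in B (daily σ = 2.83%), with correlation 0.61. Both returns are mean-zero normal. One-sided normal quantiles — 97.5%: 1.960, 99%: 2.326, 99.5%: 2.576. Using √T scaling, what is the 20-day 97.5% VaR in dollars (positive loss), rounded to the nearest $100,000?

$83,900,000

σ_p = √(0.6²·3.95² + 0.4²·2.83² + 2·0.61·0.6·0.4·3.95·2.83) = 3.189%.
σ_{20d} = 3.189% × √20 = 14.262%.
VaR = 1.960 × 14.262% = 27.954%; on $300,000,000 that is $83,862,000.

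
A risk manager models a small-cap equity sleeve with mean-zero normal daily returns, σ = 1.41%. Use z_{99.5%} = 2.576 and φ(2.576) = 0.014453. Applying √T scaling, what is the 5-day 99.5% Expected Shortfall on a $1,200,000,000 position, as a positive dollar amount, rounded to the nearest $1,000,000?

$109,000,000

σ_{5d} = 1.41% × √5 = 3.153%.
ES multiplier = φ(z)/(1−α) = 0.014453/0.005 = 2.891.
ES = 3.153% × 2.891 = 9.115%; on $1,200,000,000: $109,380,000.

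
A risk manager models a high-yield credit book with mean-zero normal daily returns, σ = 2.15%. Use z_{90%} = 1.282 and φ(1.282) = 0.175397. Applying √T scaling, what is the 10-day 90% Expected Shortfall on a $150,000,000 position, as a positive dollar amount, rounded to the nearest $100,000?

σ_{10d} = 2.15% × √10 = 6.799%.
ES multiplier = φ(z)/(1−α) = 0.175397/0.1 = 1.754.
ES = 6.799% × 1.754 = 11.925%; on $150,000,000: $17,887,500.

$17,900,000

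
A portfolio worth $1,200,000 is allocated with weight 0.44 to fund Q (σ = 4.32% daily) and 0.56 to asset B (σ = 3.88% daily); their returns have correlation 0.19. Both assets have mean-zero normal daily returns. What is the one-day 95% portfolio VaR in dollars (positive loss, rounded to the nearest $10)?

$62,120

σ_p² = 0.44²·4.32² + 0.56²·3.88² + 2·0.19·0.44·0.56·4.32·3.88 = 9.9035 (%²).
σ_p = √9.9035 = 3.147%.
At 95%, z = 1.645.
VaR = 1.645 × 3.147% = 5.177%; on $1,200,000 that is $62,124.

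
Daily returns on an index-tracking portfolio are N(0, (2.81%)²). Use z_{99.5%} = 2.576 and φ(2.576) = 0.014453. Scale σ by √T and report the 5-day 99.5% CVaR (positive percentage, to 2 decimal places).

σ_{5d} = 2.81% × √5 = 6.283%.
ES multiplier = φ(z)/(1−α) = 0.014453/0.005 = 2.891.
ES = 6.283% × 2.891 = 18.164%.

18.16%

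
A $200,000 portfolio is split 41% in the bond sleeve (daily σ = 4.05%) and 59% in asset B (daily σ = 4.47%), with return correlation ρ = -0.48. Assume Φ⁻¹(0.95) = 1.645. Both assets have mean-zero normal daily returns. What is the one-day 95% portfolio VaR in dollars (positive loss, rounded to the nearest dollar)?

σ_p² = 0.41²·4.05² + 0.59²·4.47² + 2·-0.48·0.41·0.59·4.05·4.47 = 5.5085 (%²).
σ_p = √5.5085 = 2.347%.
VaR = 1.645 × 2.347% = 3.861%; on $200,000 that is $7,722.

$7,722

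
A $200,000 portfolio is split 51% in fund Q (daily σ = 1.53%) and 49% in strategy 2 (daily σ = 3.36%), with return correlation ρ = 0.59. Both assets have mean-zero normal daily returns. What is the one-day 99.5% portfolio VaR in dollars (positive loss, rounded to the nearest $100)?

σ_p² = 0.51²·1.53² + 0.49²·3.36² + 2·0.59·0.51·0.49·1.53·3.36 = 4.8354 (%²).
σ_p = √4.8354 = 2.199%.
At 99.5%, z = 2.576.
VaR = 2.576 × 2.199% = 5.665%; on $200,000 that is $11,330.

$11,300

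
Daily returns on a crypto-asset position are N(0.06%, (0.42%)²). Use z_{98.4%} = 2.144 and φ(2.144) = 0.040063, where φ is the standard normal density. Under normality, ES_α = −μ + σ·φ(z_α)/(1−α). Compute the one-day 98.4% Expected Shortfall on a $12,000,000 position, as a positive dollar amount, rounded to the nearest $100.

Tail multiplier: φ(z)/(1−α) = 0.040063 / 0.016 = 2.504.
ES = −(0.06%) + 0.42% × 2.504 = 0.992%.
On $12,000,000: 0.00992 × $12,000,000 = $119,040.

$119,000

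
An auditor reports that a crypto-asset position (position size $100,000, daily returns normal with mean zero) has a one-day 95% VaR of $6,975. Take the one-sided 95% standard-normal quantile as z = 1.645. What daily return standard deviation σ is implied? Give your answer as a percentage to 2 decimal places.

VaR as a fraction: $6,975 / $100,000 = 6.975%.
σ = VaR / z = 6.975% / 1.645 = 4.240%.

4.24%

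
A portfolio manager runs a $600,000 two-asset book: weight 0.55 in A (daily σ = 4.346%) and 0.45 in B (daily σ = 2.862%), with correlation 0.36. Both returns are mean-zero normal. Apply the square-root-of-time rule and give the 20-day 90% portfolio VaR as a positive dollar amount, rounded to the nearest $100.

$106,500

σ_p = √(0.55²·4.346² + 0.45²·2.862² + 2·0.36·0.55·0.45·4.346·2.862) = 3.097%.
σ_{20d} = 3.097% × √20 = 13.850%.
z(90%) = 1.282.
VaR = 1.282 × 13.850% = 17.756%; on $600,000 that is $106,536.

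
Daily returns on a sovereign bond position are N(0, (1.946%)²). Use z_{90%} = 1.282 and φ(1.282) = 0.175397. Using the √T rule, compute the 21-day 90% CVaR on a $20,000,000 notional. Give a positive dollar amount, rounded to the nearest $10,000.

$3,130,000

σ_{21d} = 1.946% × √21 = 8.918%.
ES multiplier = φ(z)/(1−α) = 0.175397/0.1 = 1.754.
ES = 8.918% × 1.754 = 15.642%; on $20,000,000: $3,128,400.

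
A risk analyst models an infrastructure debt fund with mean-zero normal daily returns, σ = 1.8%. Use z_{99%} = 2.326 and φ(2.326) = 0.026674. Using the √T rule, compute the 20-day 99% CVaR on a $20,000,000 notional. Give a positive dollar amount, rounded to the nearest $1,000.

$4,294,000

σ_{20d} = 1.8% × √20 = 8.050%.
ES multiplier = φ(z)/(1−α) = 0.026674/0.01 = 2.667.
ES = 8.050% × 2.667 = 21.469%; on $20,000,000: $4,293,800.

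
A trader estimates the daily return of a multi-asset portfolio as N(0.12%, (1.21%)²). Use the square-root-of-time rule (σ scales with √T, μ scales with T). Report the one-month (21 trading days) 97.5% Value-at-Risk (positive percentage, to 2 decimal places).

8.35%

At 97.5%, z = 1.960.
σ_{21d} = 1.21% × √21 = 5.545%; μ_{21d} = 21 × 0.12% = 2.520%.
VaR = −(2.520%) + 1.960 × 5.545% = 8.348%.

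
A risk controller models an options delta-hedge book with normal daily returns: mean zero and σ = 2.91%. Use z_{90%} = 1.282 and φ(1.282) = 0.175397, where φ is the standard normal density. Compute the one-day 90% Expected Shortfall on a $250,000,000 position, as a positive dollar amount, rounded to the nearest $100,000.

$12,800,000

Tail multiplier: φ(z)/(1−α) = 0.175397 / 0.1 = 1.754.
ES = 2.91% × 1.754 = 5.104%.
On $250,000,000: 0.05104 × $250,000,000 = $12,760,000.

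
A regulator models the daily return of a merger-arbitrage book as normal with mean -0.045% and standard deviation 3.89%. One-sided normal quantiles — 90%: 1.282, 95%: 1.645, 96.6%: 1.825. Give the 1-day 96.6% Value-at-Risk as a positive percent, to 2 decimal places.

VaR = −μ + z·σ = −(-0.045%) + 1.825 × 3.89% = 7.144%.

7.14%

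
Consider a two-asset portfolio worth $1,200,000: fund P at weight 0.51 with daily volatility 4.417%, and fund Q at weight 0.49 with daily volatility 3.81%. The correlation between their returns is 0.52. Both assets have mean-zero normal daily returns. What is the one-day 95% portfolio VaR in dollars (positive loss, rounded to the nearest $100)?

σ_p² = 0.51²·4.417² + 0.49²·3.81² + 2·0.52·0.51·0.49·4.417·3.81 = 12.9336 (%²).
σ_p = √12.9336 = 3.596%.
At 95%, z = 1.645.
VaR = 1.645 × 3.596% = 5.915%; on $1,200,000 that is $70,980.

$71,000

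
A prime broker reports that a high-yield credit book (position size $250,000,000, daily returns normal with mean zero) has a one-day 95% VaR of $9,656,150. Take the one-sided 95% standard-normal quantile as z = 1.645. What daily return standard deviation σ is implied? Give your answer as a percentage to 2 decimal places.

2.35%

VaR as a fraction: $9,656,150 / $250,000,000 = 3.862%.
σ = VaR / z = 3.862% / 1.645 = 2.348%.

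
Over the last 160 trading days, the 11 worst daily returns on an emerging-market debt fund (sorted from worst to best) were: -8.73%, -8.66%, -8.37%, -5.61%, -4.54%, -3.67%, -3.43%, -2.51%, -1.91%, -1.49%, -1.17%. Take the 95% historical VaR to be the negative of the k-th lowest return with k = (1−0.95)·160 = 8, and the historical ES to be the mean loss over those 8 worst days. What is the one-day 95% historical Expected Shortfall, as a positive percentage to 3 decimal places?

5.690%

The 8 worst returns sum to -45.52%.
ES = −(-45.52%) / 8 = 5.69% ≈ 5.690%.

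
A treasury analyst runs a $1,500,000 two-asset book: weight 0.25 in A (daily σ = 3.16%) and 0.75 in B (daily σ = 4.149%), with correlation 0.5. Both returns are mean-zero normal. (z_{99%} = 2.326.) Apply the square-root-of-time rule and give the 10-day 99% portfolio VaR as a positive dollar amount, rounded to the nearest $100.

σ_p = √(0.25²·3.16² + 0.75²·4.149² + 2·0.5·0.25·0.75·3.16·4.149) = 3.573%.
σ_{10d} = 3.573% × √10 = 11.299%.
VaR = 2.326 × 11.299% = 26.281%; on $1,500,000 that is $394,215.

$394,200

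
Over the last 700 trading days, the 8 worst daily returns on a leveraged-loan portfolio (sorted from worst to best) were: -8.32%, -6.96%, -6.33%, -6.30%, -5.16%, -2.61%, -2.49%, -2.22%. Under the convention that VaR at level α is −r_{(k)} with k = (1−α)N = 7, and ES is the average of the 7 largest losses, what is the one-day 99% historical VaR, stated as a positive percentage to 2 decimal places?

2.49%

k = 7; the 7th lowest return is -2.49%, so VaR = 2.49%.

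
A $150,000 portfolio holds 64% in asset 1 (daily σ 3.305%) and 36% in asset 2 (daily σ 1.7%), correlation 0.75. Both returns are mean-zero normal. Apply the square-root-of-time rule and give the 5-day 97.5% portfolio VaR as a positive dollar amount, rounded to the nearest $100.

$17,100

σ_p = √(0.64²·3.305² + 0.36²·1.7² + 2·0.75·0.64·0.36·3.305·1.7) = 2.606%.
σ_{5d} = 2.606% × √5 = 5.827%.
z(97.5%) = 1.960.
VaR = 1.960 × 5.827% = 11.421%; on $150,000 that is $17,132.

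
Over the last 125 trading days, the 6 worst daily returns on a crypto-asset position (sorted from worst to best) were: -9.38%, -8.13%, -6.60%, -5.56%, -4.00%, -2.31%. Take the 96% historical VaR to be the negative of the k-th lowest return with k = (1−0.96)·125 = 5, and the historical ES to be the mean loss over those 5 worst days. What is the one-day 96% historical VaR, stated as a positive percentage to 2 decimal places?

4.00%

k = 5; the 5th lowest return is -4.00%, so VaR = 4.00%.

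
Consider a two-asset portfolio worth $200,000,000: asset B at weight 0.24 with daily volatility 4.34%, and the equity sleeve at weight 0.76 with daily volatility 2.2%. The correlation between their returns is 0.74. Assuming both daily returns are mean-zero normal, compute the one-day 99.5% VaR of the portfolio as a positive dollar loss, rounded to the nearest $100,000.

σ_p² = 0.24²·4.34² + 0.76²·2.2² + 2·0.74·0.24·0.76·4.34·2.2 = 6.4580 (%²).
σ_p = √6.4580 = 2.541%.
At 99.5%, z = 2.576.
VaR = 2.576 × 2.541% = 6.546%; on $200,000,000 that is $13,092,000.

$13,100,000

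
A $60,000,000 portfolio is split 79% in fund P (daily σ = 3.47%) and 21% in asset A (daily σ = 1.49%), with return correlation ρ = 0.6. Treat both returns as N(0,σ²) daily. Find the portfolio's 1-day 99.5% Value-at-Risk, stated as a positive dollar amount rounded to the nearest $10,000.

$4,540,000

σ_p² = 0.79²·3.47² + 0.21²·1.49² + 2·0.6·0.79·0.21·3.47·1.49 = 8.6419 (%²).
σ_p = √8.6419 = 2.940%.
At 99.5%, z = 2.576.
VaR = 2.576 × 2.940% = 7.573%; on $60,000,000 that is $4,543,800.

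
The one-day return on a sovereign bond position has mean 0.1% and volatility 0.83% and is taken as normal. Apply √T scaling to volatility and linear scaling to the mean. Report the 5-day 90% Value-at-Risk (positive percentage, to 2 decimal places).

At 90%, z = 1.282.
σ_{5d} = 0.83% × √5 = 1.856%; μ_{5d} = 5 × 0.1% = 0.500%.
VaR = −(0.500%) + 1.282 × 1.856% = 1.879%.

1.88%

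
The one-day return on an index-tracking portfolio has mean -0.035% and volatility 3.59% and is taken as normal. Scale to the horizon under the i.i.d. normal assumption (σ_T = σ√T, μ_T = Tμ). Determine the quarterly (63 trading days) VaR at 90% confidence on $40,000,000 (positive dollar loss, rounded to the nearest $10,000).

At 90%, z = 1.282.
σ_{63d} = 3.59% × √63 = 28.495%; μ_{63d} = 63 × -0.035% = -2.205%.
VaR = −(-2.205%) + 1.282 × 28.495% = 38.736%.
On $40,000,000: 0.38736 × $40,000,000 = $15,494,400.

$15,490,000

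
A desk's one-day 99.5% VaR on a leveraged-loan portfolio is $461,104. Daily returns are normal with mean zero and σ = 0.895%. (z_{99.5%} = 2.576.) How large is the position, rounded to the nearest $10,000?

$20,000,000

VaR as a fraction of value: z·σ = 2.576 × 0.895% = 2.30552%.
Position = $461,104 / 0.0230552 = $20,000,000.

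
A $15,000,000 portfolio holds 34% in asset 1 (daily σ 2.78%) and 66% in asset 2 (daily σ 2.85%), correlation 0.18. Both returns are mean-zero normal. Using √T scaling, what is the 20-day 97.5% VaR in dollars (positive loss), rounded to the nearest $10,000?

$2,960,000

σ_p = √(0.34²·2.78² + 0.66²·2.85² + 2·0.18·0.34·0.66·2.78·2.85) = 2.252%.
σ_{20d} = 2.252% × √20 = 10.071%.
z(97.5%) = 1.960.
VaR = 1.960 × 10.071% = 19.739%; on $15,000,000 that is $2,960,850.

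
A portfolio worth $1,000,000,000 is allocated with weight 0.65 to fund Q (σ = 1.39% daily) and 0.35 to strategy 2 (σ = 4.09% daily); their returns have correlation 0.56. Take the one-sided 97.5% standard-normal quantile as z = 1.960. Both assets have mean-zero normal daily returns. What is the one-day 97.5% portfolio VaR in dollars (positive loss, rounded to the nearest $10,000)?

$40,710,000

σ_p² = 0.65²·1.39² + 0.35²·4.09² + 2·0.56·0.65·0.35·1.39·4.09 = 4.3141 (%²).
σ_p = √4.3141 = 2.077%.
VaR = 1.960 × 2.077% = 4.071%; on $1,000,000,000 that is $40,710,000.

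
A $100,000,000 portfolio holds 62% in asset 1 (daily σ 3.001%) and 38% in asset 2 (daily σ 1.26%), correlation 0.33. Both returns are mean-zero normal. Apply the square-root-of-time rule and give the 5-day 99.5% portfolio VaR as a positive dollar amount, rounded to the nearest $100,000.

$11,900,000

σ_p = √(0.62²·3.001² + 0.38²·1.26² + 2·0.33·0.62·0.38·3.001·1.26) = 2.069%.
σ_{5d} = 2.069% × √5 = 4.626%.
z(99.5%) = 2.576.
VaR = 2.576 × 4.626% = 11.917%; on $100,000,000 that is $11,917,000.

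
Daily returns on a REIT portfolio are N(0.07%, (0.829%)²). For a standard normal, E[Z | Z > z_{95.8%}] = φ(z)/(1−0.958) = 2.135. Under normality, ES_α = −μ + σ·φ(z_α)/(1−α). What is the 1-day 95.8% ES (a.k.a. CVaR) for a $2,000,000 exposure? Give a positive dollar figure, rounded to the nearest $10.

ES = −(0.07%) + 0.829% × 2.135 = 1.700%.
On $2,000,000: 0.01700 × $2,000,000 = $34,000.

$34,000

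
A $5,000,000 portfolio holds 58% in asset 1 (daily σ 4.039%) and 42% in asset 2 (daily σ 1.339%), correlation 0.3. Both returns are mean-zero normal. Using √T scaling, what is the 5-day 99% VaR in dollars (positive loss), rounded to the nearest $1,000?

$668,000

σ_p = √(0.58²·4.039² + 0.42²·1.339² + 2·0.3·0.58·0.42·4.039·1.339) = 2.568%.
σ_{5d} = 2.568% × √5 = 5.742%.
z(99%) = 2.326.
VaR = 2.326 × 5.742% = 13.356%; on $5,000,000 that is $667,800.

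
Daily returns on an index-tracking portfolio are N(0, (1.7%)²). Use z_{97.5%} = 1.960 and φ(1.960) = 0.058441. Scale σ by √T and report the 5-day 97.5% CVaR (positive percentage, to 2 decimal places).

8.89%

σ_{5d} = 1.7% × √5 = 3.801%.
ES multiplier = φ(z)/(1−α) = 0.058441/0.025 = 2.338.
ES = 3.801% × 2.338 = 8.887%.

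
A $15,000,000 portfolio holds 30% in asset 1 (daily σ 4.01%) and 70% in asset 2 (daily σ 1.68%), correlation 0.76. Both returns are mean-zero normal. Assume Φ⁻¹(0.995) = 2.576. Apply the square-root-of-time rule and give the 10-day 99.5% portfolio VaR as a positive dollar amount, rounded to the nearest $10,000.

$2,730,000

σ_p = √(0.3²·4.01² + 0.7²·1.68² + 2·0.76·0.3·0.7·4.01·1.68) = 2.232%.
σ_{10d} = 2.232% × √10 = 7.058%.
VaR = 2.576 × 7.058% = 18.181%; on $15,000,000 that is $2,727,150.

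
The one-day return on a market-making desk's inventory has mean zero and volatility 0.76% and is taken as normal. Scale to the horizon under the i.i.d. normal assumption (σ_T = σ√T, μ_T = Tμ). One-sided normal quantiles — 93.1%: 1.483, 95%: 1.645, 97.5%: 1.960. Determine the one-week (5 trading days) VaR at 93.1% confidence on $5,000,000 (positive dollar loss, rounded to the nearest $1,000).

σ_{5d} = 0.76% × √5 = 1.699%.
VaR = 1.483 × 1.699% = 2.520%.
On $5,000,000: 0.02520 × $5,000,000 = $126,000.

$126,000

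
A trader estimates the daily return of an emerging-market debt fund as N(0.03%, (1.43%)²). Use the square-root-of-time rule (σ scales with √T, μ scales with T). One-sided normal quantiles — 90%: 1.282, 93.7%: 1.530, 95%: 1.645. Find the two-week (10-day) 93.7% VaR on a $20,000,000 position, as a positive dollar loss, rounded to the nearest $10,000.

$1,320,000

σ_{10d} = 1.43% × √10 = 4.522%; μ_{10d} = 10 × 0.03% = 0.300%.
VaR = −(0.300%) + 1.530 × 4.522% = 6.619%.
On $20,000,000: 0.06619 × $20,000,000 = $1,323,800.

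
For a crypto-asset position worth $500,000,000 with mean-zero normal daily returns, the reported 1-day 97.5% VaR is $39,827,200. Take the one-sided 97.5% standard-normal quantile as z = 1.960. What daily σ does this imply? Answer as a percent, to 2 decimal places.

VaR as a fraction: $39,827,200 / $500,000,000 = 7.965%.
σ = VaR / z = 7.965% / 1.960 = 4.064%.

4.06%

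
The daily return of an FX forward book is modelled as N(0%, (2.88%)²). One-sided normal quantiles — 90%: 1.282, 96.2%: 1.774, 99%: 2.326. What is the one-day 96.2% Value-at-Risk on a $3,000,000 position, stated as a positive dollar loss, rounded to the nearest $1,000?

VaR = z·σ = 1.774 × 2.88% = 5.109%.
On $3,000,000: 0.05109 × $3,000,000 = $153,270.

$153,000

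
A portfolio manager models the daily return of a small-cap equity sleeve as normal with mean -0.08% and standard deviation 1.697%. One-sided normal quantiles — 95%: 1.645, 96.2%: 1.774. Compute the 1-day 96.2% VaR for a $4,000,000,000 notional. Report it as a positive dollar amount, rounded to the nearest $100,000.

VaR = −μ + z·σ = −(-0.08%) + 1.774 × 1.697% = 3.090%.
On $4,000,000,000: 0.03090 × $4,000,000,000 = $123,600,000.

$123,600,000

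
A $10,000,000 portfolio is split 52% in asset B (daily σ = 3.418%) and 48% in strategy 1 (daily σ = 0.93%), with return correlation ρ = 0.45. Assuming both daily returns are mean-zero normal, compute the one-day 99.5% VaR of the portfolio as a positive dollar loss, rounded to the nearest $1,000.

$520,000

σ_p² = 0.52²·3.418² + 0.48²·0.93² + 2·0.45·0.52·0.48·3.418·0.93 = 4.0724 (%²).
σ_p = √4.0724 = 2.018%.
At 99.5%, z = 2.576.
VaR = 2.576 × 2.018% = 5.198%; on $10,000,000 that is $519,800.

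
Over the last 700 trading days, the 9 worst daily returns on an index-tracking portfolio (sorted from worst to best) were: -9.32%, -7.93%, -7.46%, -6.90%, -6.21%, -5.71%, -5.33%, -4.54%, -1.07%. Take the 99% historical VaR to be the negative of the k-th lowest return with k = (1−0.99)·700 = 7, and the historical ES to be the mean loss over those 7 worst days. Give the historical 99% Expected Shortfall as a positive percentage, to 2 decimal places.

6.98%

The 7 worst returns sum to -48.86%.
ES = −(-48.86%) / 7 = 6.98%.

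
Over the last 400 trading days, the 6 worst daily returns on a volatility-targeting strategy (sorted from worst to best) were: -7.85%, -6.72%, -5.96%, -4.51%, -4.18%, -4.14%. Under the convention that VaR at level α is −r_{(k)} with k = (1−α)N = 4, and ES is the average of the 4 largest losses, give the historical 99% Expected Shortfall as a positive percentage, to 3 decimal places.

6.260%

The 4 worst returns sum to -25.04%.
ES = −(-25.04%) / 4 = 6.26% ≈ 6.260%.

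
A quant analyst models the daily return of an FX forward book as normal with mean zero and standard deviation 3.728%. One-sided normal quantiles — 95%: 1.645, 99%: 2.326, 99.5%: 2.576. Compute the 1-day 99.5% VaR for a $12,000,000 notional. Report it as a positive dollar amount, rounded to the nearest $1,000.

$1,152,000

VaR = z·σ = 2.576 × 3.728% = 9.603%.
On $12,000,000: 0.09603 × $12,000,000 = $1,152,360.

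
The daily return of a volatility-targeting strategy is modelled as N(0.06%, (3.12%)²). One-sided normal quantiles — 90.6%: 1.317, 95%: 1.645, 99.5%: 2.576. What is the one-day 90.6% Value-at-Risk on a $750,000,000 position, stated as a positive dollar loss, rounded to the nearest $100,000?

$30,400,000

VaR = −μ + z·σ = −(0.06%) + 1.317 × 3.12% = 4.049%.
On $750,000,000: 0.04049 × $750,000,000 = $30,367,500.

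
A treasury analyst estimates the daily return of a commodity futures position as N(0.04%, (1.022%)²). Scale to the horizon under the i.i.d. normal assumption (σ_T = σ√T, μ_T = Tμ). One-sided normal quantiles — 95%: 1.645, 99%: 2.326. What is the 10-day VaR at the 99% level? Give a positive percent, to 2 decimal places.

7.12%

σ_{10d} = 1.022% × √10 = 3.232%; μ_{10d} = 10 × 0.04% = 0.400%.
VaR = −(0.400%) + 2.326 × 3.232% = 7.118%.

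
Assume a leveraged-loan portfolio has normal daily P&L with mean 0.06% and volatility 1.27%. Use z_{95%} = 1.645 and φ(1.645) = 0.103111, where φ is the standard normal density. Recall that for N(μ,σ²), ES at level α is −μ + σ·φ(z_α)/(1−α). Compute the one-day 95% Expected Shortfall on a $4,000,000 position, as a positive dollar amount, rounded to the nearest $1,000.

Tail multiplier: φ(z)/(1−α) = 0.103111 / 0.05 = 2.062.
ES = −(0.06%) + 1.27% × 2.062 = 2.559%.
On $4,000,000: 0.02559 × $4,000,000 = $102,360.

$102,000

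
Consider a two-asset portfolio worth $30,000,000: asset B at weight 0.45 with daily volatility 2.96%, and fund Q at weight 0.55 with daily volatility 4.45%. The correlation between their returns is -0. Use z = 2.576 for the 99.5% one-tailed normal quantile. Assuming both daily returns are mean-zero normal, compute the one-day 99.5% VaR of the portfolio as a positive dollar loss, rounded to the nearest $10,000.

$2,150,000

σ_p² = 0.45²·2.96² + 0.55²·4.45² + 2·-0·0.45·0.55·2.96·4.45 = 7.7645 (%²).
σ_p = √7.7645 = 2.786%.
VaR = 2.576 × 2.786% = 7.177%; on $30,000,000 that is $2,153,100.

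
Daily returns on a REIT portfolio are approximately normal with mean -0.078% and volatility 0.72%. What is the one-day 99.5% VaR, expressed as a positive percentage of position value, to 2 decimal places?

1.93%

At 99.5% one-sided, z = 2.576.
VaR = −μ + z·σ = −(-0.078%) + 2.576 × 0.72% = 1.933%.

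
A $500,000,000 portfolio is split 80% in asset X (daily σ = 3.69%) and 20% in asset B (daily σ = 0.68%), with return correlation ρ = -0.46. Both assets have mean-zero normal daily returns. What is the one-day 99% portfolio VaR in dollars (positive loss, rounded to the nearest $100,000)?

σ_p² = 0.8²·3.69² + 0.2²·0.68² + 2·-0.46·0.8·0.2·3.69·0.68 = 8.3634 (%²).
σ_p = √8.3634 = 2.892%.
At 99%, z = 2.326.
VaR = 2.326 × 2.892% = 6.727%; on $500,000,000 that is $33,635,000.

$33,600,000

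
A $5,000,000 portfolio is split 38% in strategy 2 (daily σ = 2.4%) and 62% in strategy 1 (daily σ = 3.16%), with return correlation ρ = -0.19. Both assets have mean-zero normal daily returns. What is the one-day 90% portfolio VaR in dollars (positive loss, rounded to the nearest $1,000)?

$128,000

σ_p² = 0.38²·2.4² + 0.62²·3.16² + 2·-0.19·0.38·0.62·2.4·3.16 = 3.9912 (%²).
σ_p = √3.9912 = 1.998%.
At 90%, z = 1.282.
VaR = 1.282 × 1.998% = 2.561%; on $5,000,000 that is $128,050.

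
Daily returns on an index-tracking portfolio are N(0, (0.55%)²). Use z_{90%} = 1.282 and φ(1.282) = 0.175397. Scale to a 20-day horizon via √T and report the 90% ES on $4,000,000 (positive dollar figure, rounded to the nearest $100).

$172,600

σ_{20d} = 0.55% × √20 = 2.460%.
ES multiplier = φ(z)/(1−α) = 0.175397/0.1 = 1.754.
ES = 2.460% × 1.754 = 4.315%; on $4,000,000: $172,600.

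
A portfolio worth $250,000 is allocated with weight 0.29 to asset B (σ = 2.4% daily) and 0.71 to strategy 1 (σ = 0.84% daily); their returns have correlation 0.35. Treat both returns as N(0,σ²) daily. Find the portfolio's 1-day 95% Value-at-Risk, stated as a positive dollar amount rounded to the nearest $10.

$4,370

σ_p² = 0.29²·2.4² + 0.71²·0.84² + 2·0.35·0.29·0.71·2.4·0.84 = 1.1307 (%²).
σ_p = √1.1307 = 1.063%.
At 95%, z = 1.645.
VaR = 1.645 × 1.063% = 1.749%; on $250,000 that is $4,373.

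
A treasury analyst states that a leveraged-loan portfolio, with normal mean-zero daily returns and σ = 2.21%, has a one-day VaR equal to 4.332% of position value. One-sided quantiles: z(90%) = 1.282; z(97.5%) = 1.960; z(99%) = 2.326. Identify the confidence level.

97.5%

Implied z = VaR/σ = 4.332 / 2.21 = 1.960.
This matches z(97.5%) = 1.960.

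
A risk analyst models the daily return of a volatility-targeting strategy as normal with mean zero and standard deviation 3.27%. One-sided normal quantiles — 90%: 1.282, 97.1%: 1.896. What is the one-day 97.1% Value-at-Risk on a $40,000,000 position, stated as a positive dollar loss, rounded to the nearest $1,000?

$2,480,000

VaR = z·σ = 1.896 × 3.27% = 6.200%.
On $40,000,000: 0.06200 × $40,000,000 = $2,480,000.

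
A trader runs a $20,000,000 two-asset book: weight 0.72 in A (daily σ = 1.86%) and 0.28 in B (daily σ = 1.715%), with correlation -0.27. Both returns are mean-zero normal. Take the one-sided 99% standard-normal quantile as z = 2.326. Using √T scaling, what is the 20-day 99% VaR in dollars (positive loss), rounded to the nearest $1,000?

$2,694,000

σ_p = √(0.72²·1.86² + 0.28²·1.715² + 2·-0.27·0.72·0.28·1.86·1.715) = 1.295%.
σ_{20d} = 1.295% × √20 = 5.791%.
VaR = 2.326 × 5.791% = 13.470%; on $20,000,000 that is $2,694,000.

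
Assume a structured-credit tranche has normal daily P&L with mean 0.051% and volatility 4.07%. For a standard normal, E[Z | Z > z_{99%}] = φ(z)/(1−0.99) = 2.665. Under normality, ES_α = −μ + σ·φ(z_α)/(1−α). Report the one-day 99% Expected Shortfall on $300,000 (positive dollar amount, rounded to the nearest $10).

$32,390

ES = −(0.051%) + 4.07% × 2.665 = 10.796%.
On $300,000: 0.10796 × $300,000 = $32,388.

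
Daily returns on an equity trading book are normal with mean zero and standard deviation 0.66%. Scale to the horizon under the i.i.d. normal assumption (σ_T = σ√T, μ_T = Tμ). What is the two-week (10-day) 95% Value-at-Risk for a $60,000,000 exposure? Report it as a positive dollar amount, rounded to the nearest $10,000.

At 95%, z = 1.645.
σ_{10d} = 0.66% × √10 = 2.087%.
VaR = 1.645 × 2.087% = 3.433%.
On $60,000,000: 0.03433 × $60,000,000 = $2,059,800.

$2,060,000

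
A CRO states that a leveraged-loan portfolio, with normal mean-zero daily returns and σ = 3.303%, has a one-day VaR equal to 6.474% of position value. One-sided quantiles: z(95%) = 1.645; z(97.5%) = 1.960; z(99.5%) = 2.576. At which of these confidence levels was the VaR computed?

97.5%

Implied z = VaR/σ = 6.474 / 3.303 = 1.960.
This matches z(97.5%) = 1.960.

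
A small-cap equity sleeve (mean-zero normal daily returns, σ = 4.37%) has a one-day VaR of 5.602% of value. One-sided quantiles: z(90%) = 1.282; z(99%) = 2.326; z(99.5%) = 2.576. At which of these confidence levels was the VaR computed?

90%

Implied z = VaR/σ = 5.602 / 4.37 = 1.282.
This matches z(90%) = 1.282.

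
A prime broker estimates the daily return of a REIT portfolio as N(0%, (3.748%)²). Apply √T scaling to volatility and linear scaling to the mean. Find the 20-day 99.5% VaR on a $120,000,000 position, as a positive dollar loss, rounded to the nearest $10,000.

At 99.5%, z = 2.576.
σ_{20d} = 3.748% × √20 = 16.762%.
VaR = 2.576 × 16.762% = 43.179%.
On $120,000,000: 0.43179 × $120,000,000 = $51,814,800.

$51,810,000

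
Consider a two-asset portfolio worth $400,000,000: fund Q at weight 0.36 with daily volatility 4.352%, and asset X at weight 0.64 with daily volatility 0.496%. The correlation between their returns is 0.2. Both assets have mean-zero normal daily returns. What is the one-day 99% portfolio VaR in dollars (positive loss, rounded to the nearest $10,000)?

σ_p² = 0.36²·4.352² + 0.64²·0.496² + 2·0.2·0.36·0.64·4.352·0.496 = 2.7543 (%²).
σ_p = √2.7543 = 1.660%.
At 99%, z = 2.326.
VaR = 2.326 × 1.660% = 3.861%; on $400,000,000 that is $15,444,000.

$15,440,000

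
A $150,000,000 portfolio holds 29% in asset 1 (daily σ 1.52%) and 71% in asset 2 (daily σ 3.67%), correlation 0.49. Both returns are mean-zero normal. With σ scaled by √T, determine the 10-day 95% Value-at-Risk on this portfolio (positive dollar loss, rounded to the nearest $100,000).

σ_p = √(0.29²·1.52² + 0.71²·3.67² + 2·0.49·0.29·0.71·1.52·3.67) = 2.848%.
σ_{10d} = 2.848% × √10 = 9.006%.
z(95%) = 1.645.
VaR = 1.645 × 9.006% = 14.815%; on $150,000,000 that is $22,222,500.

$22,200,000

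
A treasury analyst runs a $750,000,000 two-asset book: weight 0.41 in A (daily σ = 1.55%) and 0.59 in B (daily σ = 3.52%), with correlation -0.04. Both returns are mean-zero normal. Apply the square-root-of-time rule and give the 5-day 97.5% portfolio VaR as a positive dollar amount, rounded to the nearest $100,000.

σ_p = √(0.41²·1.55² + 0.59²·3.52² + 2·-0.04·0.41·0.59·1.55·3.52) = 2.147%.
σ_{5d} = 2.147% × √5 = 4.801%.
z(97.5%) = 1.960.
VaR = 1.960 × 4.801% = 9.410%; on $750,000,000 that is $70,575,000.

$70,600,000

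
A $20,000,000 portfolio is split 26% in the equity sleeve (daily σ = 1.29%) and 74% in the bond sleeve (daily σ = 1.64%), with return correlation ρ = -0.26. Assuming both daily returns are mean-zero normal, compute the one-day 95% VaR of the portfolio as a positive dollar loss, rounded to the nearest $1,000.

σ_p² = 0.26²·1.29² + 0.74²·1.64² + 2·-0.26·0.26·0.74·1.29·1.64 = 1.3737 (%²).
σ_p = √1.3737 = 1.172%.
At 95%, z = 1.645.
VaR = 1.645 × 1.172% = 1.928%; on $20,000,000 that is $385,600.

$386,000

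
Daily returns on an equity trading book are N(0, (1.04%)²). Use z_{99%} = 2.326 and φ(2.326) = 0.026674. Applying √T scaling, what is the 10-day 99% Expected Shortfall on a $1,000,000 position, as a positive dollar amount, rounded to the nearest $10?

σ_{10d} = 1.04% × √10 = 3.289%.
ES multiplier = φ(z)/(1−α) = 0.026674/0.01 = 2.667.
ES = 3.289% × 2.667 = 8.772%; on $1,000,000: $87,720.

$87,720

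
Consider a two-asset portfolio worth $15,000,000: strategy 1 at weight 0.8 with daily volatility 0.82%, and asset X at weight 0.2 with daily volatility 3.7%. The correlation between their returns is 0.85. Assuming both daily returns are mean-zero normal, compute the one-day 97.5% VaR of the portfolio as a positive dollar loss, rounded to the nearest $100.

σ_p² = 0.8²·0.82² + 0.2²·3.7² + 2·0.85·0.8·0.2·0.82·3.7 = 1.8032 (%²).
σ_p = √1.8032 = 1.343%.
At 97.5%, z = 1.960.
VaR = 1.960 × 1.343% = 2.632%; on $15,000,000 that is $394,800.

$394,800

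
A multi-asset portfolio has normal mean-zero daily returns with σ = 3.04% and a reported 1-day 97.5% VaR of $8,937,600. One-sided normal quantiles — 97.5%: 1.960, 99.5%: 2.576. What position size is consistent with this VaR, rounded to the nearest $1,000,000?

VaR as a fraction of value: z·σ = 1.960 × 3.04% = 5.9584%.
Position = $8,937,600 / 0.059584 = $150,000,000.

$150,000,000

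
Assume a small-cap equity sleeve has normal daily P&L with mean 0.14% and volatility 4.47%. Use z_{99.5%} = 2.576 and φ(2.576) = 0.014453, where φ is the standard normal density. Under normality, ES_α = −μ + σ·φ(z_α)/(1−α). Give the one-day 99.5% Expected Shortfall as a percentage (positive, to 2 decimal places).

12.78%

Tail multiplier: φ(z)/(1−α) = 0.014453 / 0.005 = 2.891.
ES = −(0.14%) + 4.47% × 2.891 = 12.783%.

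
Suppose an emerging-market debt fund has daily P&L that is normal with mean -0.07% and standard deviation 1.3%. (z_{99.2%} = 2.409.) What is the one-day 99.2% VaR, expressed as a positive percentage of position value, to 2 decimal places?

VaR = −μ + z·σ = −(-0.07%) + 2.409 × 1.3% = 3.202%.

3.20%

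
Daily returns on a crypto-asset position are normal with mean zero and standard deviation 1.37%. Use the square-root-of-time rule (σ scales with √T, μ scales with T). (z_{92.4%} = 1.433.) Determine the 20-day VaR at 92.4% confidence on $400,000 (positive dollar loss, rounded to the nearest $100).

$35,100

σ_{20d} = 1.37% × √20 = 6.127%.
VaR = 1.433 × 6.127% = 8.780%.
On $400,000: 0.08780 × $400,000 = $35,120.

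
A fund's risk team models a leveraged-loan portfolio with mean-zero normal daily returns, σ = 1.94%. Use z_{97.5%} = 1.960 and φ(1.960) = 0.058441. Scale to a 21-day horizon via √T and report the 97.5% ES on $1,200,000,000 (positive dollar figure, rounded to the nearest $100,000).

$249,400,000

σ_{21d} = 1.94% × √21 = 8.890%.
ES multiplier = φ(z)/(1−α) = 0.058441/0.025 = 2.338.
ES = 8.890% × 2.338 = 20.785%; on $1,200,000,000: $249,420,000.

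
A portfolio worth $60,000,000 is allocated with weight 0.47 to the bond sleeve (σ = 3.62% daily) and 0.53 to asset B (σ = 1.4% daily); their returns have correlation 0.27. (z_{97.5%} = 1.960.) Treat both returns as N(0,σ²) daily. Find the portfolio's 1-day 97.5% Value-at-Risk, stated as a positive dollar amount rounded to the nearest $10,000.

σ_p² = 0.47²·3.62² + 0.53²·1.4² + 2·0.27·0.47·0.53·3.62·1.4 = 4.1270 (%²).
σ_p = √4.1270 = 2.032%.
VaR = 1.960 × 2.032% = 3.983%; on $60,000,000 that is $2,389,800.

$2,390,000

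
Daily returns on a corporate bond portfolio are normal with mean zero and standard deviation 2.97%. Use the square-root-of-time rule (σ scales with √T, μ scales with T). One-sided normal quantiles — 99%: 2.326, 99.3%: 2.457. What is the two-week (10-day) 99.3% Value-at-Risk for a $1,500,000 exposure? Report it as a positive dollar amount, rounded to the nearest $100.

σ_{10d} = 2.97% × √10 = 9.392%.
VaR = 2.457 × 9.392% = 23.076%.
On $1,500,000: 0.23076 × $1,500,000 = $346,140.

$346,100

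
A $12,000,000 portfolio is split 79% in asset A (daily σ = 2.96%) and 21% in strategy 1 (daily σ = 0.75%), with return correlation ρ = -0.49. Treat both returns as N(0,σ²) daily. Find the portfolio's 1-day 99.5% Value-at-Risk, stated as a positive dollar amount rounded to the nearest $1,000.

$700,000

σ_p² = 0.79²·2.96² + 0.21²·0.75² + 2·-0.49·0.79·0.21·2.96·0.75 = 5.1320 (%²).
σ_p = √5.1320 = 2.265%.
At 99.5%, z = 2.576.
VaR = 2.576 × 2.265% = 5.835%; on $12,000,000 that is $700,200.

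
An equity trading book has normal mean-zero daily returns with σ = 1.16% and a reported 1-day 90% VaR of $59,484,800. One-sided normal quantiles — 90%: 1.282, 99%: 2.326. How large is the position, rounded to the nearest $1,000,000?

VaR as a fraction of value: z·σ = 1.282 × 1.16% = 1.48712%.
Position = $59,484,800 / 0.0148712 = $4,000,000,000.

$4,000,000,000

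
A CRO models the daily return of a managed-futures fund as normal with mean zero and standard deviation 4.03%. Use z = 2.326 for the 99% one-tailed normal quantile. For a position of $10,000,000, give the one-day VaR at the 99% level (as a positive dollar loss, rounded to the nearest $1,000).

$937,000

VaR = z·σ = 2.326 × 4.03% = 9.374%.
On $10,000,000: 0.09374 × $10,000,000 = $937,400.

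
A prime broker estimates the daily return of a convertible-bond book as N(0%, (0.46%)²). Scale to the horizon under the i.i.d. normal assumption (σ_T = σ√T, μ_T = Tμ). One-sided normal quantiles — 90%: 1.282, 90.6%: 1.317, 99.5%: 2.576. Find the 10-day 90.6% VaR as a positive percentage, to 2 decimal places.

σ_{10d} = 0.46% × √10 = 1.455%.
VaR = 1.317 × 1.455% = 1.916%.

1.92%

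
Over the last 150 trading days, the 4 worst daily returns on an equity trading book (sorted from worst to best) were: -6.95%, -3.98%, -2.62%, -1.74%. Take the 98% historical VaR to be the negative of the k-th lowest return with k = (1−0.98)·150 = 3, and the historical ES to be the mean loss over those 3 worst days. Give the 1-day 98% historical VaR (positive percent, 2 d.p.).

2.62%

k = 3; the 3rd lowest return is -2.62%, so VaR = 2.62%.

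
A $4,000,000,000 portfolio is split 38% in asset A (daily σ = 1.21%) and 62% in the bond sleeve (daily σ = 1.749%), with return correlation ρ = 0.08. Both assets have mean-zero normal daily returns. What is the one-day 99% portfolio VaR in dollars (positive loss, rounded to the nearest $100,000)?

σ_p² = 0.38²·1.21² + 0.62²·1.749² + 2·0.08·0.38·0.62·1.21·1.749 = 1.4671 (%²).
σ_p = √1.4671 = 1.211%.
At 99%, z = 2.326.
VaR = 2.326 × 1.211% = 2.817%; on $4,000,000,000 that is $112,680,000.

$112,700,000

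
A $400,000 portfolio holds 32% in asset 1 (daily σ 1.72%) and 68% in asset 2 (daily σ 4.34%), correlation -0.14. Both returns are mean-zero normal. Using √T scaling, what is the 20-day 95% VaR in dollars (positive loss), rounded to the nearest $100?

$86,100

σ_p = √(0.32²·1.72² + 0.68²·4.34² + 2·-0.14·0.32·0.68·1.72·4.34) = 2.925%.
σ_{20d} = 2.925% × √20 = 13.081%.
z(95%) = 1.645.
VaR = 1.645 × 13.081% = 21.518%; on $400,000 that is $86,072.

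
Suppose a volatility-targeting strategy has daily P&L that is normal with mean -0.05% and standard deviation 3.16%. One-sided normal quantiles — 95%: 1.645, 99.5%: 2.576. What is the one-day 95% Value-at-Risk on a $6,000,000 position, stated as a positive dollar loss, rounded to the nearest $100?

VaR = −μ + z·σ = −(-0.05%) + 1.645 × 3.16% = 5.248%.
On $6,000,000: 0.05248 × $6,000,000 = $314,880.

$314,900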